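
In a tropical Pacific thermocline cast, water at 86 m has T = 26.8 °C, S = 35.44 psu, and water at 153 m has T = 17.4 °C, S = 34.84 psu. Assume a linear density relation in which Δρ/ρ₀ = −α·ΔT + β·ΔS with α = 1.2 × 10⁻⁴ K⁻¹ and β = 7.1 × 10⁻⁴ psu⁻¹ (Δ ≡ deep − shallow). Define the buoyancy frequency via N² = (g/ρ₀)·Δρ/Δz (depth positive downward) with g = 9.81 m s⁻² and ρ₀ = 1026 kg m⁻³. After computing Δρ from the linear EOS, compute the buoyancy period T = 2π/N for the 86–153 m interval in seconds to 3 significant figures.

ΔT = -9.4 K, ΔS = -0.60 psu (deep − shallow).
Δρ/ρ₀ = −αΔT + βΔS = 1.128 × 10⁻³ − 4.26 × 10⁻⁴ = 7.02 × 10⁻⁴, so Δρ ≈ 0.7203 kg m⁻³.
N² = (g/ρ₀)·Δρ/Δz = g·(Δρ/ρ₀)/Δz = 9.81 × 7.02 × 10⁻⁴ / 67 = 1.0279 × 10⁻⁴ s⁻².
N = √(1.0279 × 10⁻⁴) = 0.010139 rad s⁻¹ → T = 2π/N = 619.70 s ≈ 620 s.

620 s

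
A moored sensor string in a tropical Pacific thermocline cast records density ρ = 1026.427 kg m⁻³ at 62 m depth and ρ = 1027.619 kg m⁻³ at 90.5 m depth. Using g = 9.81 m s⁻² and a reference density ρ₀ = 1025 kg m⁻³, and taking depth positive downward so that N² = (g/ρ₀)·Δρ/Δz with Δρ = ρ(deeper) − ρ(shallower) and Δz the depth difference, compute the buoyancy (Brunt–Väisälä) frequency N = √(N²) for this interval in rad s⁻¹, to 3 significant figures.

0.0200 rad s⁻¹

Δρ = 1027.619 − 1026.427 = 1.192 kg m⁻³ over Δz = 90.5 − 62 = 28.5 m.
N² = (9.81/1025) × (1.192/28.5) = 4.0029 × 10⁻⁴ s⁻².
N = √(4.0029 × 10⁻⁴) = 0.020007 rad s⁻¹ ≈ 0.0200 rad s⁻¹.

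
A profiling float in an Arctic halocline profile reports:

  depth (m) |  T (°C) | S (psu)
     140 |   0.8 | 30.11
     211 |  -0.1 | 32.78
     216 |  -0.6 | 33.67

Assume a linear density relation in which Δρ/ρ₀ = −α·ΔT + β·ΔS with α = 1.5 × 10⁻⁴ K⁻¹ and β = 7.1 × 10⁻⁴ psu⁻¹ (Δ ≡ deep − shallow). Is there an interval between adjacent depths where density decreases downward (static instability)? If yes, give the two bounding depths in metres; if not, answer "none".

Evaluate Δρ/ρ₀ = −αΔT + βΔS across each adjacent pair:
  140–211 m: −αΔT+βΔS = −(1.5 × 10⁻⁴)(-0.9)+(7.1 × 10⁻⁴)(+2.67) = 2.0 × 10⁻³ → stable
  211–216 m: −αΔT+βΔS = −(1.5 × 10⁻⁴)(-0.5)+(7.1 × 10⁻⁴)(+0.89) = 7.1 × 10⁻⁴ → stable
Every interval has Δρ > 0: the column is stably stratified throughout.

none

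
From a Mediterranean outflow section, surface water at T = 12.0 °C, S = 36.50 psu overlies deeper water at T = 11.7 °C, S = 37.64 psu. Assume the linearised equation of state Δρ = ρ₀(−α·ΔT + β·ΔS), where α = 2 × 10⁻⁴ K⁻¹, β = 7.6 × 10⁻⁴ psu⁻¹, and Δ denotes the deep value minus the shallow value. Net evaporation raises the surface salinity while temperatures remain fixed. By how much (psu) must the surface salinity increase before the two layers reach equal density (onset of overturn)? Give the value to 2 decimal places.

1.22 psu

Neutral buoyancy requires −α(T_deep − T_surf) + β(S_deep − S_surf′) = 0.
S_surf′ = S_deep − (α/β)·ΔT = 37.64 − (2 × 10⁻⁴/7.6 × 10⁻⁴)·(-0.3) = 37.7189 psu.
Increase required: 37.7189 − 36.50 = 1.2189 psu.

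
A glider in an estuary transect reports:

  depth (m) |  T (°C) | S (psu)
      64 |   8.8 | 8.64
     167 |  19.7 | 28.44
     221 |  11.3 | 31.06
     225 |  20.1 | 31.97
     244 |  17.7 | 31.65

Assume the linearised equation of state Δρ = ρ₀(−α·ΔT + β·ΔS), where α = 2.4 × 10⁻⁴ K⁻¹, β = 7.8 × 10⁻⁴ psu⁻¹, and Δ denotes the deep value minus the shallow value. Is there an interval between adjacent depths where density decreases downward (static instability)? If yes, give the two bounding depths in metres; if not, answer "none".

221–225 m

Evaluate Δρ/ρ₀ = −αΔT + βΔS across each adjacent pair:
  64–167 m: −αΔT+βΔS = −(2.4 × 10⁻⁴)(+10.9)+(7.8 × 10⁻⁴)(+19.80) = 0.013 → stable
  167–221 m: −αΔT+βΔS = −(2.4 × 10⁻⁴)(-8.4)+(7.8 × 10⁻⁴)(+2.62) = 4.1 × 10⁻³ → stable
  221–225 m: −αΔT+βΔS = −(2.4 × 10⁻⁴)(+8.8)+(7.8 × 10⁻⁴)(+0.91) = -1.4 × 10⁻³ → UNSTABLE
  225–244 m: −αΔT+βΔS = −(2.4 × 10⁻⁴)(-2.4)+(7.8 × 10⁻⁴)(-0.32) = 3.3 × 10⁻⁴ → stable
The 221–225 m interval has Δρ < 0: lighter water underlies denser water.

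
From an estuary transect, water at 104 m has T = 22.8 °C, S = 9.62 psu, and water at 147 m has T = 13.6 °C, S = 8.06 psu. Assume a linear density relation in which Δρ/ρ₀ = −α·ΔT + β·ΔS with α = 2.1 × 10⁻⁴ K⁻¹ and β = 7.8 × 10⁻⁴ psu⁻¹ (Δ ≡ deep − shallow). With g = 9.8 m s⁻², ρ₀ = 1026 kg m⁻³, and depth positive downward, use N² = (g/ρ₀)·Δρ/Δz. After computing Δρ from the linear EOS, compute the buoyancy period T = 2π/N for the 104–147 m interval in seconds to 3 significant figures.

492 s

ΔT = -9.2 K, ΔS = -1.56 psu (deep − shallow).
Δρ/ρ₀ = −αΔT + βΔS = 1.932 × 10⁻³ − 1.2168 × 10⁻³ = 7.152 × 10⁻⁴, so Δρ ≈ 0.7338 kg m⁻³.
N² = (g/ρ₀)·Δρ/Δz = g·(Δρ/ρ₀)/Δz = 9.8 × 7.152 × 10⁻⁴ / 43 = 1.6300 × 10⁻⁴ s⁻².
N = √(1.6300 × 10⁻⁴) = 0.012767 rad s⁻¹ → T = 2π/N = 492.14 s ≈ 492 s.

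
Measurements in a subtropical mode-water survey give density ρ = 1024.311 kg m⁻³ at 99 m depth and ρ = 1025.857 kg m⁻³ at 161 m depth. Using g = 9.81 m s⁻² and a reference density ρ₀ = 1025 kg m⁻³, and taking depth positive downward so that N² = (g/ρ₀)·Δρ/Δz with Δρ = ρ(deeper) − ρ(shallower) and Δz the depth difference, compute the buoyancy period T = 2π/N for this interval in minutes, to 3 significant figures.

6.78 min

Δρ = 1025.857 − 1024.311 = 1.546 kg m⁻³ over Δz = 161 − 99 = 62 m.
N² = (9.81/1025) × (1.546/62) = 2.3865 × 10⁻⁴ s⁻².
N = √(2.3865 × 10⁻⁴) = 0.015448 rad s⁻¹, so T = 2π/N = 406.73 s = 6.7788 min ≈ 6.78 min.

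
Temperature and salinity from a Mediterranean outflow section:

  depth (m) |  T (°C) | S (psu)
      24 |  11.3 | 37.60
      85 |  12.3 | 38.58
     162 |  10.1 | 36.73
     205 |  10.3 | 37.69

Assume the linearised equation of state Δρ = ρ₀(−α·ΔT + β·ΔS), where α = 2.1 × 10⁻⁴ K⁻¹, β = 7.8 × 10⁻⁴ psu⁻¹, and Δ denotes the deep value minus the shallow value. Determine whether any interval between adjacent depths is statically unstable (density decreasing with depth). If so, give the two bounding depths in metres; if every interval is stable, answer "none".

85–162 m

Evaluate Δρ/ρ₀ = −αΔT + βΔS across each adjacent pair:
  24–85 m: −αΔT+βΔS = −(2.1 × 10⁻⁴)(+1.0)+(7.8 × 10⁻⁴)(+0.98) = 5.5 × 10⁻⁴ → stable
  85–162 m: −αΔT+βΔS = −(2.1 × 10⁻⁴)(-2.2)+(7.8 × 10⁻⁴)(-1.85) = -9.8 × 10⁻⁴ → UNSTABLE
  162–205 m: −αΔT+βΔS = −(2.1 × 10⁻⁴)(+0.2)+(7.8 × 10⁻⁴)(+0.96) = 7.1 × 10⁻⁴ → stable
The 85–162 m interval has Δρ < 0: lighter water underlies denser water.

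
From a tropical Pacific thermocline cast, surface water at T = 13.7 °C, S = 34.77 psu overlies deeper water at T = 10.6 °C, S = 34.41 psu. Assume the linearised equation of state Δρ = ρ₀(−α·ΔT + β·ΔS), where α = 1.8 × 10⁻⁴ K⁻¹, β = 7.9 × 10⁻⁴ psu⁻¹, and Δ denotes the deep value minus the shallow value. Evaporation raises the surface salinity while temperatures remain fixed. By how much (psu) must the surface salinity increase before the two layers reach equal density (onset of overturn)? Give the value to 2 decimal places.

Neutral buoyancy requires −α(T_deep − T_surf) + β(S_deep − S_surf′) = 0.
S_surf′ = S_deep − (α/β)·ΔT = 34.41 − (1.8 × 10⁻⁴/7.9 × 10⁻⁴)·(-3.1) = 35.1163 psu.
Increase required: 35.1163 − 34.77 = 0.3463 psu.

0.35 psu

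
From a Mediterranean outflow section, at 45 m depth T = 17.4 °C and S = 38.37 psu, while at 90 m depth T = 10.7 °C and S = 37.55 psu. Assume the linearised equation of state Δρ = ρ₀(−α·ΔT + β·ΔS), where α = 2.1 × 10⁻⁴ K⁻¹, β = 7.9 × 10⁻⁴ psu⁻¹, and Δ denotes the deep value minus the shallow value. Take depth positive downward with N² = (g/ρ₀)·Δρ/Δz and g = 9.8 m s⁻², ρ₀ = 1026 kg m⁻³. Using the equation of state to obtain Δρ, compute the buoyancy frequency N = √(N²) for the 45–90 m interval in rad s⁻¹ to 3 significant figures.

0.0129 rad s⁻¹

ΔT = -6.7 K, ΔS = -0.82 psu (deep − shallow).
Δρ/ρ₀ = −αΔT + βΔS = 1.407 × 10⁻³ − 6.478 × 10⁻⁴ = 7.592 × 10⁻⁴, so Δρ ≈ 0.7789 kg m⁻³.
N² = (g/ρ₀)·Δρ/Δz = g·(Δρ/ρ₀)/Δz = 9.8 × 7.592 × 10⁻⁴ / 45 = 1.6534 × 10⁻⁴ s⁻².
N = √(1.6534 × 10⁻⁴) = 0.012858 rad s⁻¹ ≈ 0.0129 rad s⁻¹.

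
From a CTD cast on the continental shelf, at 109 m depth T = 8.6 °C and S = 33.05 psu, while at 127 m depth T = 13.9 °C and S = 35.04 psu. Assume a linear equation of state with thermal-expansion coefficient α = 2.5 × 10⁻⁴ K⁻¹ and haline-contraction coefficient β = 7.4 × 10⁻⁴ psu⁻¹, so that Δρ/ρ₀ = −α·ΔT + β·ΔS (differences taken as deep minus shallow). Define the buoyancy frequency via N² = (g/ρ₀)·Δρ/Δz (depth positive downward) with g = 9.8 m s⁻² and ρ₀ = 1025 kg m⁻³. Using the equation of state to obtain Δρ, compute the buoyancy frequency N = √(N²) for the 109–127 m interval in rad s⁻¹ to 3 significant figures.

8.96 × 10⁻³ rad s⁻¹

ΔT = +5.3 K, ΔS = +1.99 psu (deep − shallow).
Δρ/ρ₀ = −αΔT + βΔS = -1.325 × 10⁻³ + 1.4726 × 10⁻³ = 1.476 × 10⁻⁴, so Δρ ≈ 0.1513 kg m⁻³.
N² = (g/ρ₀)·Δρ/Δz = g·(Δρ/ρ₀)/Δz = 9.8 × 1.476 × 10⁻⁴ / 18 = 8.0360 × 10⁻⁵ s⁻².
N = √(8.0360 × 10⁻⁵) = 8.9644 × 10⁻³ rad s⁻¹ ≈ 8.96 × 10⁻³ rad s⁻¹.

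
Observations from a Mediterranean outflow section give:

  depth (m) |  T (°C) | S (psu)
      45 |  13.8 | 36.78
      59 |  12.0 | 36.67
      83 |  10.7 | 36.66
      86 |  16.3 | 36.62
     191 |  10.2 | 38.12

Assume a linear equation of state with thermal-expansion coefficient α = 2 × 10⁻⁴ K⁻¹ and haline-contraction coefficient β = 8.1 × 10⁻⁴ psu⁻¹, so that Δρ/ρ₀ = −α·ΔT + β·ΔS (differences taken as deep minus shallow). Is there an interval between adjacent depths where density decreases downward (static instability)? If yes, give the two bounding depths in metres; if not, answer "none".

Evaluate Δρ/ρ₀ = −αΔT + βΔS across each adjacent pair:
  45–59 m: −αΔT+βΔS = −(2 × 10⁻⁴)(-1.8)+(8.1 × 10⁻⁴)(-0.11) = 2.7 × 10⁻⁴ → stable
  59–83 m: −αΔT+βΔS = −(2 × 10⁻⁴)(-1.3)+(8.1 × 10⁻⁴)(-0.01) = 2.5 × 10⁻⁴ → stable
  83–86 m: −αΔT+βΔS = −(2 × 10⁻⁴)(+5.6)+(8.1 × 10⁻⁴)(-0.04) = -1.2 × 10⁻³ → UNSTABLE
  86–191 m: −αΔT+βΔS = −(2 × 10⁻⁴)(-6.1)+(8.1 × 10⁻⁴)(+1.50) = 2.4 × 10⁻³ → stable
The 83–86 m interval has Δρ < 0: lighter water underlies denser water.

83–86 m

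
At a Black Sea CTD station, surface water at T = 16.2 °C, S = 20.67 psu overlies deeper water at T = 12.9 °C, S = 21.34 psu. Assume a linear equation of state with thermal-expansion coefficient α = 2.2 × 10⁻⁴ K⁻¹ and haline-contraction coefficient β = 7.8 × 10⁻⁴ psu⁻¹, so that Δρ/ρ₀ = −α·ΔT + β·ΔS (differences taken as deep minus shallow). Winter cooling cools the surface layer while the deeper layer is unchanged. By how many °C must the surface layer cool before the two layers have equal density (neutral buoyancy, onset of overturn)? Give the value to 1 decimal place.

5.7 °C

Neutral buoyancy requires Δρ = 0, i.e. −α(T_deep − T_surf′) + β(S_deep − S_surf) = 0.
T_surf′ = T_deep − (β/α)·ΔS = 12.9 − (7.8 × 10⁻⁴/2.2 × 10⁻⁴)·(+0.67) = 10.525 °C.
Cooling required: 16.2 − (10.525) = 5.675 °C.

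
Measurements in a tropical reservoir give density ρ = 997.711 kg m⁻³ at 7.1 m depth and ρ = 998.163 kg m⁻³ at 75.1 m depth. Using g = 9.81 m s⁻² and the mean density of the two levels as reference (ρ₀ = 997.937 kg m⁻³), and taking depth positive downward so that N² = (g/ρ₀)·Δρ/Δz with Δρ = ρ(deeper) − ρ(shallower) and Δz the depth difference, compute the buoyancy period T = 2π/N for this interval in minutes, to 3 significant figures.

13.0 min

Δρ = 998.163 − 997.711 = 0.452 kg m⁻³ over Δz = 75.1 − 7.1 = 68 m.
N² = (9.81/997.937) × (0.452/68) = 6.5342 × 10⁻⁵ s⁻².
N = √(6.5342 × 10⁻⁵) = 8.0834 × 10⁻³ rad s⁻¹, so T = 2π/N = 777.29 s = 12.955 min ≈ 13.0 min.
A positive N² confirms static stability across the interval.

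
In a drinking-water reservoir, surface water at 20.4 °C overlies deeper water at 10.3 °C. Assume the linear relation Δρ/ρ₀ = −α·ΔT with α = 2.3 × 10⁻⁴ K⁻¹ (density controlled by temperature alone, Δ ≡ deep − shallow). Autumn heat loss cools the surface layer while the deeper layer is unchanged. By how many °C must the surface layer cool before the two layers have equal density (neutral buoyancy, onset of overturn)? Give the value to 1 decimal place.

With temperature the only control, equal density requires T_surf′ = T_deep.
T_surf′ = 10.3 °C.
Cooling required: 20.4 − 10.3 = 10.1 °C.

10.1 °C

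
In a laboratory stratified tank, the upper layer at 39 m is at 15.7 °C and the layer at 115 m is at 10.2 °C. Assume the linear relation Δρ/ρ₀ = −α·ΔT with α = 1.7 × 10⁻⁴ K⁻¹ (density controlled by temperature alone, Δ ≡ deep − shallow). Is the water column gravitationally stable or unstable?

stable

ΔT = 10.2 − 15.7 = -5.5 K, so Δρ/ρ₀ = −αΔT = 9.35 × 10⁻⁴.
Δρ/ρ₀ > 0, so Δρ > 0: deeper water is denser → statically stable.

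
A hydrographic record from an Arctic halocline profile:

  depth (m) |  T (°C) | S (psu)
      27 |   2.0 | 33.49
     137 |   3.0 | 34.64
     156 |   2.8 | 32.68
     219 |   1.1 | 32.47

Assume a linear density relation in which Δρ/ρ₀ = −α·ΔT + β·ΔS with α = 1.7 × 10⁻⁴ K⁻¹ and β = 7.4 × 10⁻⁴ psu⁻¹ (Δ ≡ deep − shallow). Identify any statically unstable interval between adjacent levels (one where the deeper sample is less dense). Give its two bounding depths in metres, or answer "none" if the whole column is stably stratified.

Evaluate Δρ/ρ₀ = −αΔT + βΔS across each adjacent pair:
  27–137 m: −αΔT+βΔS = −(1.7 × 10⁻⁴)(+1.0)+(7.4 × 10⁻⁴)(+1.15) = 6.8 × 10⁻⁴ → stable
  137–156 m: −αΔT+βΔS = −(1.7 × 10⁻⁴)(-0.2)+(7.4 × 10⁻⁴)(-1.96) = -1.4 × 10⁻³ → UNSTABLE
  156–219 m: −αΔT+βΔS = −(1.7 × 10⁻⁴)(-1.7)+(7.4 × 10⁻⁴)(-0.21) = 1.3 × 10⁻⁴ → stable
The 137–156 m interval has Δρ < 0: lighter water underlies denser water.

137–156 m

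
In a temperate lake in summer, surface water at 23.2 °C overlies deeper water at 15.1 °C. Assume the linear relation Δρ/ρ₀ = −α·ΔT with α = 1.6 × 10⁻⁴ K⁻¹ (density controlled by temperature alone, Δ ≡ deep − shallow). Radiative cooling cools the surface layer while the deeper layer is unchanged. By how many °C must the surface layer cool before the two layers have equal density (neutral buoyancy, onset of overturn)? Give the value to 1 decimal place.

With temperature the only control, equal density requires T_surf′ = T_deep.
T_surf′ = 15.1 °C.
Cooling required: 23.2 − 15.1 = 8.1 °C.

8.1 °C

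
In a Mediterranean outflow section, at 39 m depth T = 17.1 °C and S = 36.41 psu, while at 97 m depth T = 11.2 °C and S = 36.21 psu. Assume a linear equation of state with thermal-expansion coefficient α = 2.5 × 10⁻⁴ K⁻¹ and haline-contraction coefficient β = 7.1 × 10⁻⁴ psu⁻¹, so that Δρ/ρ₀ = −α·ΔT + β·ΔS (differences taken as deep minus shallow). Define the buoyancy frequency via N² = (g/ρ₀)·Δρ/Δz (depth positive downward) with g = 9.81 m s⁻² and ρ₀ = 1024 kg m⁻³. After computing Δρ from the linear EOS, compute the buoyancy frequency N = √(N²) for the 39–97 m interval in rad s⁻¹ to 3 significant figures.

0.0150 rad s⁻¹

ΔT = -5.9 K, ΔS = -0.20 psu (deep − shallow).
Δρ/ρ₀ = −αΔT + βΔS = 1.475 × 10⁻³ − 1.42 × 10⁻⁴ = 1.333 × 10⁻³, so Δρ ≈ 1.365 kg m⁻³.
N² = (g/ρ₀)·Δρ/Δz = g·(Δρ/ρ₀)/Δz = 9.81 × 1.333 × 10⁻³ / 58 = 2.2546 × 10⁻⁴ s⁻².
N = √(2.2546 × 10⁻⁴) = 0.015015 rad s⁻¹ ≈ 0.0150 rad s⁻¹.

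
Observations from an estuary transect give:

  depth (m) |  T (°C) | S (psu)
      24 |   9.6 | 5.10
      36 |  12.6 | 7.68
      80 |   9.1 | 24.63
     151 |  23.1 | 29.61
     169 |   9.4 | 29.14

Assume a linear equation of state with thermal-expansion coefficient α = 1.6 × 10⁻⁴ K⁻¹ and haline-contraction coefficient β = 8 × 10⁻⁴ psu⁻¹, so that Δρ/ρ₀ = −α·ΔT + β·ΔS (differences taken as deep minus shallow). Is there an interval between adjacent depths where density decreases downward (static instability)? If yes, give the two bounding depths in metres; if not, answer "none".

Evaluate Δρ/ρ₀ = −αΔT + βΔS across each adjacent pair:
  24–36 m: −αΔT+βΔS = −(1.6 × 10⁻⁴)(+3.0)+(8 × 10⁻⁴)(+2.58) = 1.6 × 10⁻³ → stable
  36–80 m: −αΔT+βΔS = −(1.6 × 10⁻⁴)(-3.5)+(8 × 10⁻⁴)(+16.95) = 0.014 → stable
  80–151 m: −αΔT+βΔS = −(1.6 × 10⁻⁴)(+14.0)+(8 × 10⁻⁴)(+4.98) = 1.7 × 10⁻³ → stable
  151–169 m: −αΔT+βΔS = −(1.6 × 10⁻⁴)(-13.7)+(8 × 10⁻⁴)(-0.47) = 1.8 × 10⁻³ → stable
Every interval has Δρ > 0: the column is stably stratified throughout.

none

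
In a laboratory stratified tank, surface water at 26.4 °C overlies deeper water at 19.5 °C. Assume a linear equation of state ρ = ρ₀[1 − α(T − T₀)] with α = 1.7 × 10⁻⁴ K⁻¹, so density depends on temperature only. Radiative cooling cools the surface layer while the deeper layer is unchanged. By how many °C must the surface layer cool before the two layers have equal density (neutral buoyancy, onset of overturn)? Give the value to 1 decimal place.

With temperature the only control, equal density requires T_surf′ = T_deep.
T_surf′ = 19.5 °C.
Cooling required: 26.4 − 19.5 = 6.9 °C.

6.9 °C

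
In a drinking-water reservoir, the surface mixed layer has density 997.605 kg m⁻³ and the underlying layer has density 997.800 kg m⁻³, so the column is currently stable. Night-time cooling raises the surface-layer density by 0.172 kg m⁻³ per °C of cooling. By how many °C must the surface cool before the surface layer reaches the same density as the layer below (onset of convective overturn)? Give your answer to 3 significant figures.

Density deficit of the surface layer: 997.800 − 997.605 = 0.195 kg m⁻³.
Required change = 0.195 / 0.172 = 1.13 °C.

1.13 °C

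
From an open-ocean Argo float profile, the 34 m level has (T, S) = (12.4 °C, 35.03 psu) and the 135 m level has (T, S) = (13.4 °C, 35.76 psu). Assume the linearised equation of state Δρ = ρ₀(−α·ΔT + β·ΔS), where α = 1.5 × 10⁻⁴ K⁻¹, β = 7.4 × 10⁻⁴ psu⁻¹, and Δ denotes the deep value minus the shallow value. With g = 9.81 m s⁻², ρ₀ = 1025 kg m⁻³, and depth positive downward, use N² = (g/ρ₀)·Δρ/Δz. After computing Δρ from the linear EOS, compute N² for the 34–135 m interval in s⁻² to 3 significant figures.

ΔT = +1.0 K, ΔS = +0.73 psu (deep − shallow).
Δρ/ρ₀ = −αΔT + βΔS = -1.50 × 10⁻⁴ + 5.402 × 10⁻⁴ = 3.902 × 10⁻⁴, so Δρ ≈ 0.4000 kg m⁻³.
N² = (g/ρ₀)·Δρ/Δz = g·(Δρ/ρ₀)/Δz = 9.81 × 3.902 × 10⁻⁴ / 101 = 3.7900 × 10⁻⁵ s⁻² ≈ 3.79 × 10⁻⁵ s⁻².

3.79 × 10⁻⁵ s⁻²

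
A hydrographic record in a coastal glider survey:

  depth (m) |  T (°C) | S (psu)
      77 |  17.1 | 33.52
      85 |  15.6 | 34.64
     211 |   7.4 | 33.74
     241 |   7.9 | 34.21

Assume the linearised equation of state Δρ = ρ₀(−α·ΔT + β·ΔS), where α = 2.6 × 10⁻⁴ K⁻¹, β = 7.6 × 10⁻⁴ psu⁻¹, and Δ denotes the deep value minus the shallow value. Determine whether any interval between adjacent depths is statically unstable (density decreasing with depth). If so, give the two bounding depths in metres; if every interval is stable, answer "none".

Evaluate Δρ/ρ₀ = −αΔT + βΔS across each adjacent pair:
  77–85 m: −αΔT+βΔS = −(2.6 × 10⁻⁴)(-1.5)+(7.6 × 10⁻⁴)(+1.12) = 1.2 × 10⁻³ → stable
  85–211 m: −αΔT+βΔS = −(2.6 × 10⁻⁴)(-8.2)+(7.6 × 10⁻⁴)(-0.90) = 1.4 × 10⁻³ → stable
  211–241 m: −αΔT+βΔS = −(2.6 × 10⁻⁴)(+0.5)+(7.6 × 10⁻⁴)(+0.47) = 2.3 × 10⁻⁴ → stable
Every interval has Δρ > 0: the column is stably stratified throughout.

none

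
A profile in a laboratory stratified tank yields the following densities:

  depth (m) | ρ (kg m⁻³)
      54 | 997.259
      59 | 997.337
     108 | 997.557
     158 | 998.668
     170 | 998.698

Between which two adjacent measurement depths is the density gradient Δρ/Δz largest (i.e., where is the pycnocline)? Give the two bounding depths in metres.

108–158 m

Compute the density gradient over each adjacent pair:
  54–59 m: Δρ/Δz = 0.078/5 = 0.016 kg m⁻⁴
  59–108 m: Δρ/Δz = 0.220/49 = 4.5 × 10⁻³ kg m⁻⁴
  108–158 m: Δρ/Δz = 1.111/50 = 0.022 kg m⁻⁴
  158–170 m: Δρ/Δz = 0.030/12 = 2.5 × 10⁻³ kg m⁻⁴
The largest gradient is in the 108–158 m interval — the pycnocline.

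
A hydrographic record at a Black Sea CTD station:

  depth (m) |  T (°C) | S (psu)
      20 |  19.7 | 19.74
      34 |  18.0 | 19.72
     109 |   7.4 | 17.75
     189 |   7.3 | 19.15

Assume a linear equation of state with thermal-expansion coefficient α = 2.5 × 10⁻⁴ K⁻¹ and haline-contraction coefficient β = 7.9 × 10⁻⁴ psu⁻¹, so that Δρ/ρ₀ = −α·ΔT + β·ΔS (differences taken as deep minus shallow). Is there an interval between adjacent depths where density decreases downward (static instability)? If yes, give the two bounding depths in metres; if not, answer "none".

Evaluate Δρ/ρ₀ = −αΔT + βΔS across each adjacent pair:
  20–34 m: −αΔT+βΔS = −(2.5 × 10⁻⁴)(-1.7)+(7.9 × 10⁻⁴)(-0.02) = 4.1 × 10⁻⁴ → stable
  34–109 m: −αΔT+βΔS = −(2.5 × 10⁻⁴)(-10.6)+(7.9 × 10⁻⁴)(-1.97) = 1.1 × 10⁻³ → stable
  109–189 m: −αΔT+βΔS = −(2.5 × 10⁻⁴)(-0.1)+(7.9 × 10⁻⁴)(+1.40) = 1.1 × 10⁻³ → stable
Every interval has Δρ > 0: the column is stably stratified throughout.

none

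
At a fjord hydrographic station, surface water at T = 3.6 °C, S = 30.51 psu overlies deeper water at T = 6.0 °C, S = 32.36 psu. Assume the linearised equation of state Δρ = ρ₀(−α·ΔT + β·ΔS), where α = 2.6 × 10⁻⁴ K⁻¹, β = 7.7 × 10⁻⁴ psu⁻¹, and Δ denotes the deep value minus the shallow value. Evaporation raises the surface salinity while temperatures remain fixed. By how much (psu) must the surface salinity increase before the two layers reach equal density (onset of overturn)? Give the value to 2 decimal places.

Neutral buoyancy requires −α(T_deep − T_surf) + β(S_deep − S_surf′) = 0.
S_surf′ = S_deep − (α/β)·ΔT = 32.36 − (2.6 × 10⁻⁴/7.7 × 10⁻⁴)·(+2.4) = 31.5496 psu.
Increase required: 31.5496 − 30.51 = 1.0396 psu.

1.04 psu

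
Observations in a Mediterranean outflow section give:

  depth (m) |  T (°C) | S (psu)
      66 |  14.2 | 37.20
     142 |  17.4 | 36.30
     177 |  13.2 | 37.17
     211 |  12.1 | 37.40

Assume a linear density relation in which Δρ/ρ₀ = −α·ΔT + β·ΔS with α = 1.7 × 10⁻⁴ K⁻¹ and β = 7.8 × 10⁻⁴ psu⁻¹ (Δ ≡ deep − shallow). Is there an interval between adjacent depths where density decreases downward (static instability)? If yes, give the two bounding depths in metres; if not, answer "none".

Evaluate Δρ/ρ₀ = −αΔT + βΔS across each adjacent pair:
  66–142 m: −αΔT+βΔS = −(1.7 × 10⁻⁴)(+3.2)+(7.8 × 10⁻⁴)(-0.90) = -1.2 × 10⁻³ → UNSTABLE
  142–177 m: −αΔT+βΔS = −(1.7 × 10⁻⁴)(-4.2)+(7.8 × 10⁻⁴)(+0.87) = 1.4 × 10⁻³ → stable
  177–211 m: −αΔT+βΔS = −(1.7 × 10⁻⁴)(-1.1)+(7.8 × 10⁻⁴)(+0.23) = 3.7 × 10⁻⁴ → stable
The 66–142 m interval has Δρ < 0: lighter water underlies denser water.

66–142 m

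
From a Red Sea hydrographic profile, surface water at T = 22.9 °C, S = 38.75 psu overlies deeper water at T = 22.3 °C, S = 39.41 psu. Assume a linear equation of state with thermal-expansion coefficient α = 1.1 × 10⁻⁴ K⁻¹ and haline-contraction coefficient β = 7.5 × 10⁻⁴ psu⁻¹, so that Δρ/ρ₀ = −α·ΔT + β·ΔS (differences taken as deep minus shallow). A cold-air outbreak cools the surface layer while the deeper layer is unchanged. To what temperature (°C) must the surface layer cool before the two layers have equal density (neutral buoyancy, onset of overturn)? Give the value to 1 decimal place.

Neutral buoyancy requires Δρ = 0, i.e. −α(T_deep − T_surf′) + β(S_deep − S_surf) = 0.
T_surf′ = T_deep − (β/α)·ΔS = 22.3 − (7.5 × 10⁻⁴/1.1 × 10⁻⁴)·(+0.66) = 17.800 °C.
Cooling required: 22.9 − (17.800) = 5.100 °C.

17.8 °C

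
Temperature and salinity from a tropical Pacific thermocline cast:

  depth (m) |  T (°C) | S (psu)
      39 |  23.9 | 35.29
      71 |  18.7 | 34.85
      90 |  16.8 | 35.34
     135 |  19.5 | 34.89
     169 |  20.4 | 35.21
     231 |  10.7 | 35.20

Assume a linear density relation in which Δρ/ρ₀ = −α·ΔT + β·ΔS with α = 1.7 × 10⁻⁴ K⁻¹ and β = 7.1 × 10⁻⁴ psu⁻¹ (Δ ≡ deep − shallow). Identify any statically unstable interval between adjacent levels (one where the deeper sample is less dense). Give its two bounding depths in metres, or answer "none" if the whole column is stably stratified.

90–135 m

Evaluate Δρ/ρ₀ = −αΔT + βΔS across each adjacent pair:
  39–71 m: −αΔT+βΔS = −(1.7 × 10⁻⁴)(-5.2)+(7.1 × 10⁻⁴)(-0.44) = 5.7 × 10⁻⁴ → stable
  71–90 m: −αΔT+βΔS = −(1.7 × 10⁻⁴)(-1.9)+(7.1 × 10⁻⁴)(+0.49) = 6.7 × 10⁻⁴ → stable
  90–135 m: −αΔT+βΔS = −(1.7 × 10⁻⁴)(+2.7)+(7.1 × 10⁻⁴)(-0.45) = -7.8 × 10⁻⁴ → UNSTABLE
  135–169 m: −αΔT+βΔS = −(1.7 × 10⁻⁴)(+0.9)+(7.1 × 10⁻⁴)(+0.32) = 7.4 × 10⁻⁵ → stable
  169–231 m: −αΔT+βΔS = −(1.7 × 10⁻⁴)(-9.7)+(7.1 × 10⁻⁴)(-0.01) = 1.6 × 10⁻³ → stable
The 90–135 m interval has Δρ < 0: lighter water underlies denser water.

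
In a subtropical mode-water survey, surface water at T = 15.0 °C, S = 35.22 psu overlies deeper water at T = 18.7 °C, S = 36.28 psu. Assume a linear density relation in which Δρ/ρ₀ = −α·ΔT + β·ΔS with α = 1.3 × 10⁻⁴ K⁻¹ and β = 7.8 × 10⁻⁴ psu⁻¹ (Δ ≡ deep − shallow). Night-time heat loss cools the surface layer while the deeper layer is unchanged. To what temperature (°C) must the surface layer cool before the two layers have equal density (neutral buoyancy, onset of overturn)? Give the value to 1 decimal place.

Neutral buoyancy requires Δρ = 0, i.e. −α(T_deep − T_surf′) + β(S_deep − S_surf) = 0.
T_surf′ = T_deep − (β/α)·ΔS = 18.7 − (7.8 × 10⁻⁴/1.3 × 10⁻⁴)·(+1.06) = 12.340 °C.
Cooling required: 15.0 − (12.340) = 2.660 °C.

12.3 °C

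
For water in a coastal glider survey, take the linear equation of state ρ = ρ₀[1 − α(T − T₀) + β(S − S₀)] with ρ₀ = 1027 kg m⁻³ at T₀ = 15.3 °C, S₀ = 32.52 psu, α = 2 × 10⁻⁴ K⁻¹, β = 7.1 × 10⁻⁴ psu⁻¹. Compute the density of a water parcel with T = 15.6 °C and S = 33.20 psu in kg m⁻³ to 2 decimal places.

1027.43 kg m⁻³

T − T₀ = +0.3 K, S − S₀ = +0.68 psu.
Bracket = 1 − α·(+0.3) + β·(+0.68) = 1 + (4.228 × 10⁻⁴) = 1.0004228.
ρ = 1027 × 1.0004228 = 1027.43 kg m⁻³.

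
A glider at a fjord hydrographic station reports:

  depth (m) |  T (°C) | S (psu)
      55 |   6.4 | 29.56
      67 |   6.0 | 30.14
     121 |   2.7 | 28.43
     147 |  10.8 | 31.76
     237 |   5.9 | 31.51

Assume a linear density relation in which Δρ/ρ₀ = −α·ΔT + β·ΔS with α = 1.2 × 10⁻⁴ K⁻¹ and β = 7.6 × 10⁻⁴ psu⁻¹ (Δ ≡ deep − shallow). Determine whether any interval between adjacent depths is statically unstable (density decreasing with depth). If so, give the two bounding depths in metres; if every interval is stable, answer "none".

Evaluate Δρ/ρ₀ = −αΔT + βΔS across each adjacent pair:
  55–67 m: −αΔT+βΔS = −(1.2 × 10⁻⁴)(-0.4)+(7.6 × 10⁻⁴)(+0.58) = 4.9 × 10⁻⁴ → stable
  67–121 m: −αΔT+βΔS = −(1.2 × 10⁻⁴)(-3.3)+(7.6 × 10⁻⁴)(-1.71) = -9.0 × 10⁻⁴ → UNSTABLE
  121–147 m: −αΔT+βΔS = −(1.2 × 10⁻⁴)(+8.1)+(7.6 × 10⁻⁴)(+3.33) = 1.6 × 10⁻³ → stable
  147–237 m: −αΔT+βΔS = −(1.2 × 10⁻⁴)(-4.9)+(7.6 × 10⁻⁴)(-0.25) = 4.0 × 10⁻⁴ → stable
The 67–121 m interval has Δρ < 0: lighter water underlies denser water.

67–121 m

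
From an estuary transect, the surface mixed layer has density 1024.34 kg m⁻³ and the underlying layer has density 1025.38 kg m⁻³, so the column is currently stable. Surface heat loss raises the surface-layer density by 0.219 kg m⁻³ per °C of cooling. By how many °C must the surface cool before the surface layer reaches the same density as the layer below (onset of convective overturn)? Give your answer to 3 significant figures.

Density deficit of the surface layer: 1025.38 − 1024.34 = 1.04 kg m⁻³.
Required change = 1.04 / 0.219 = 4.75 °C.

4.75 °C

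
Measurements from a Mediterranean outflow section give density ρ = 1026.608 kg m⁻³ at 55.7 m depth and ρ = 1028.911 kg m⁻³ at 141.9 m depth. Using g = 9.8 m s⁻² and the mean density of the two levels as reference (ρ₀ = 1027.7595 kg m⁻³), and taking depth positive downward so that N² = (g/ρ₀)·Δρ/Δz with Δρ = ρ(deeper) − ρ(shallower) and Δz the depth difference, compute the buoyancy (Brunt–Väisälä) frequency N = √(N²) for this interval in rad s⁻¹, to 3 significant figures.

Δρ = 1028.911 − 1026.608 = 2.303 kg m⁻³ over Δz = 141.9 − 55.7 = 86.2 m.
N² = (9.8/1027.7595) × (2.303/86.2) = 2.5475 × 10⁻⁴ s⁻².
N = √(2.5475 × 10⁻⁴) = 0.015961 rad s⁻¹ ≈ 0.0160 rad s⁻¹.
N² > 0, so the interval is statically stable.

0.0160 rad s⁻¹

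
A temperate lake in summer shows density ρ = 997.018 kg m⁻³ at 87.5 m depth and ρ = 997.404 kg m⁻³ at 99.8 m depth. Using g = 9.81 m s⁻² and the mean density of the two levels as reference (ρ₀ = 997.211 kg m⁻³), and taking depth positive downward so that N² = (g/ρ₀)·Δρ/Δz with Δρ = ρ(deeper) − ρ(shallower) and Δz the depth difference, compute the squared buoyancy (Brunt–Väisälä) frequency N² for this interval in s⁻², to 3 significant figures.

3.09 × 10⁻⁴ s⁻²

Δρ = 997.404 − 997.018 = 0.386 kg m⁻³ over Δz = 99.8 − 87.5 = 12.3 m.
N² = (9.81/997.211) × (0.386/12.3) = 3.0872 × 10⁻⁴ s⁻² ≈ 3.09 × 10⁻⁴ s⁻².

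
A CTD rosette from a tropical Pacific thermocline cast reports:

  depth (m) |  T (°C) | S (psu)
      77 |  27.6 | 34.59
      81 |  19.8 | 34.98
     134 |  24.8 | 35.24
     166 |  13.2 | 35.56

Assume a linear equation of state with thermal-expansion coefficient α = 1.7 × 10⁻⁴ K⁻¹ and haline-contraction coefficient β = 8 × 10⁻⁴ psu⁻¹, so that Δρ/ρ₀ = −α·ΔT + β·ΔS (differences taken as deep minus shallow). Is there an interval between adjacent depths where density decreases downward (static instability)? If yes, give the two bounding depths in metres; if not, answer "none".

Evaluate Δρ/ρ₀ = −αΔT + βΔS across each adjacent pair:
  77–81 m: −αΔT+βΔS = −(1.7 × 10⁻⁴)(-7.8)+(8 × 10⁻⁴)(+0.39) = 1.6 × 10⁻³ → stable
  81–134 m: −αΔT+βΔS = −(1.7 × 10⁻⁴)(+5.0)+(8 × 10⁻⁴)(+0.26) = -6.4 × 10⁻⁴ → UNSTABLE
  134–166 m: −αΔT+βΔS = −(1.7 × 10⁻⁴)(-11.6)+(8 × 10⁻⁴)(+0.32) = 2.2 × 10⁻³ → stable
The 81–134 m interval has Δρ < 0: lighter water underlies denser water.

81–134 m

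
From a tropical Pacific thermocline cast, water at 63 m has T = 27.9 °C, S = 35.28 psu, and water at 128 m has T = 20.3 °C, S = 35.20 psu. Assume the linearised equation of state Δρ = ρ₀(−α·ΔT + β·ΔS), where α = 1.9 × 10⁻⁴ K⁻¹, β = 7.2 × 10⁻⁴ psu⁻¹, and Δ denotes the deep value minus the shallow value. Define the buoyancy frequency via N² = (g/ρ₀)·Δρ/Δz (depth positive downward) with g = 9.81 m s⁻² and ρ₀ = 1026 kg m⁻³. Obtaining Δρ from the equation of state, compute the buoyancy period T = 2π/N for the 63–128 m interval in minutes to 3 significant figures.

7.24 min

ΔT = -7.6 K, ΔS = -0.08 psu (deep − shallow).
Δρ/ρ₀ = −αΔT + βΔS = 1.444 × 10⁻³ − 5.76 × 10⁻⁵ = 1.3864 × 10⁻³, so Δρ ≈ 1.422 kg m⁻³.
N² = (g/ρ₀)·Δρ/Δz = g·(Δρ/ρ₀)/Δz = 9.81 × 1.3864 × 10⁻³ / 65 = 2.0924 × 10⁻⁴ s⁻².
N = √(2.0924 × 10⁻⁴) = 0.014465 rad s⁻¹ → T = 2π/N = 434.37 s = 7.2395 min ≈ 7.24 min.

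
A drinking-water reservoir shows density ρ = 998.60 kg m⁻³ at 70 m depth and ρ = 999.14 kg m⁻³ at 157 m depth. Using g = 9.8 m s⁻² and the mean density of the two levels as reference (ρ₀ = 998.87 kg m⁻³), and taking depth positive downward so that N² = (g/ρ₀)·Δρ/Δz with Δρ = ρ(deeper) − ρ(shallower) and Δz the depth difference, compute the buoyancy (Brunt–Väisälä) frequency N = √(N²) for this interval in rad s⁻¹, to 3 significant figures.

7.80 × 10⁻³ rad s⁻¹

Δρ = 999.14 − 998.60 = 0.54 kg m⁻³ over Δz = 157 − 70 = 87 m.
N² = (9.8/998.87) × (0.54/87) = 6.0896 × 10⁻⁵ s⁻².
N = √(6.0896 × 10⁻⁵) = 7.8036 × 10⁻³ rad s⁻¹ ≈ 7.80 × 10⁻³ rad s⁻¹.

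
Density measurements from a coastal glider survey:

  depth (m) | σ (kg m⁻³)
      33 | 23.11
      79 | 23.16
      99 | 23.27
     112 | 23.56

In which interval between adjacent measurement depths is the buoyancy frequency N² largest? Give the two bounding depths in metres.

Compute the density gradient over each adjacent pair:
  33–79 m: Δρ/Δz = 0.05/46 = 1.1 × 10⁻³ kg m⁻⁴
  79–99 m: Δρ/Δz = 0.11/20 = 5.5 × 10⁻³ kg m⁻⁴
  99–112 m: Δρ/Δz = 0.29/13 = 0.022 kg m⁻⁴
The largest gradient is in the 99–112 m interval — the pycnocline.

99–112 m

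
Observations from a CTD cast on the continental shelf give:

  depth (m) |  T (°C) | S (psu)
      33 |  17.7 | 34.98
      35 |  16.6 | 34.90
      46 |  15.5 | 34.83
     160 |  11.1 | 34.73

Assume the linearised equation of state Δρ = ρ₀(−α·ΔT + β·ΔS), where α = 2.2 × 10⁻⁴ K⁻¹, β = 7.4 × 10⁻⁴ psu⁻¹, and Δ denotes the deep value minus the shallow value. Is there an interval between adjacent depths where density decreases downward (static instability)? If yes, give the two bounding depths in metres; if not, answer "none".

none

Evaluate Δρ/ρ₀ = −αΔT + βΔS across each adjacent pair:
  33–35 m: −αΔT+βΔS = −(2.2 × 10⁻⁴)(-1.1)+(7.4 × 10⁻⁴)(-0.08) = 1.8 × 10⁻⁴ → stable
  35–46 m: −αΔT+βΔS = −(2.2 × 10⁻⁴)(-1.1)+(7.4 × 10⁻⁴)(-0.07) = 1.9 × 10⁻⁴ → stable
  46–160 m: −αΔT+βΔS = −(2.2 × 10⁻⁴)(-4.4)+(7.4 × 10⁻⁴)(-0.10) = 8.9 × 10⁻⁴ → stable
Every interval has Δρ > 0: the column is stably stratified throughout.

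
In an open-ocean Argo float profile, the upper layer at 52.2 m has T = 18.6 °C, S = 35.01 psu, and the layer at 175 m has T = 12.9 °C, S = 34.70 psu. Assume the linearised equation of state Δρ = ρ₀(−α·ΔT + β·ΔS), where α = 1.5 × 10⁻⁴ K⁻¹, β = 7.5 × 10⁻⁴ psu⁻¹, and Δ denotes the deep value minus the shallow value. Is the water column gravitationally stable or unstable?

ΔT = 12.9 − 18.6 = -5.7 K and ΔS = 34.70 − 35.01 = -0.31 psu (deep − shallow).
−αΔT = 8.55 × 10⁻⁴; βΔS = -2.325 × 10⁻⁴; sum Δρ/ρ₀ = 6.225 × 10⁻⁴.
Δρ/ρ₀ > 0, so Δρ > 0: deeper water is denser → statically stable.

stable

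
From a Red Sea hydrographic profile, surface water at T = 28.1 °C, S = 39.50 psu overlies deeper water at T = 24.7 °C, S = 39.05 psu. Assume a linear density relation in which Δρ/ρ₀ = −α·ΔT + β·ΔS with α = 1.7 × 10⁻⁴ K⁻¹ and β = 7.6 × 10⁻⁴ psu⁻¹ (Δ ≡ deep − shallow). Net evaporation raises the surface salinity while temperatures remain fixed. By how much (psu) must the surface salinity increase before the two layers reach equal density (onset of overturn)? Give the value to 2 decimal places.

Neutral buoyancy requires −α(T_deep − T_surf) + β(S_deep − S_surf′) = 0.
S_surf′ = S_deep − (α/β)·ΔT = 39.05 − (1.7 × 10⁻⁴/7.6 × 10⁻⁴)·(-3.4) = 39.8105 psu.
Increase required: 39.8105 − 39.50 = 0.3105 psu.

0.31 psu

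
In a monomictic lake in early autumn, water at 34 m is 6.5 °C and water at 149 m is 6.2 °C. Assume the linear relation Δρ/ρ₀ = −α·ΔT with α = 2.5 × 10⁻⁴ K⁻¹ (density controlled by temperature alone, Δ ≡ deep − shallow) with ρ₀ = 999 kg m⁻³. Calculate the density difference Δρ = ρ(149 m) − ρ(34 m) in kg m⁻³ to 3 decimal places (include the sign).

ΔT = -0.3 K, Δρ/ρ₀ = −αΔT = 7.50 × 10⁻⁵.
Δρ = 999 × (7.50 × 10⁻⁵) = +0.075 kg m⁻³.
Positive Δρ: denser below, stable.

+0.075 kg m⁻³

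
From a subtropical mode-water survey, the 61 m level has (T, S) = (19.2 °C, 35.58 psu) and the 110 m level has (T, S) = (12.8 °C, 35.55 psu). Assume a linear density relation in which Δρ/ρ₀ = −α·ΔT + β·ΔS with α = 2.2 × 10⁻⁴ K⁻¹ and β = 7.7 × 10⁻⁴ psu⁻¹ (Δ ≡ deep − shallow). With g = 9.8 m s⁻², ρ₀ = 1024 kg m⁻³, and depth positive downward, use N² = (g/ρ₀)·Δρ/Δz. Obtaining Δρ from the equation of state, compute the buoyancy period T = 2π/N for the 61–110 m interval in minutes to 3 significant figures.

ΔT = -6.4 K, ΔS = -0.03 psu (deep − shallow).
Δρ/ρ₀ = −αΔT + βΔS = 1.408 × 10⁻³ − 2.31 × 10⁻⁵ = 1.3849 × 10⁻³, so Δρ ≈ 1.418 kg m⁻³.
N² = (g/ρ₀)·Δρ/Δz = g·(Δρ/ρ₀)/Δz = 9.8 × 1.3849 × 10⁻³ / 49 = 2.7698 × 10⁻⁴ s⁻².
N = √(2.7698 × 10⁻⁴) = 0.016643 rad s⁻¹ → T = 2π/N = 377.53 s = 6.2922 min ≈ 6.29 min.

6.29 min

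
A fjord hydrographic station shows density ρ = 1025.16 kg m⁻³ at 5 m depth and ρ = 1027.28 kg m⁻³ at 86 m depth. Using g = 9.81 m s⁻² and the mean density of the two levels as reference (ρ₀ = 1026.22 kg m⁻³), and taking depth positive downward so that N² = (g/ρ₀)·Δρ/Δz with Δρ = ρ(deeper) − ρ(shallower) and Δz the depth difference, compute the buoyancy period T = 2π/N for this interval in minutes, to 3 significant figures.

Δρ = 1027.28 − 1025.16 = 2.12 kg m⁻³ over Δz = 86 − 5 = 81 m.
N² = (9.81/1026.22) × (2.12/81) = 2.5020 × 10⁻⁴ s⁻².
N = √(2.5020 × 10⁻⁴) = 0.015818 rad s⁻¹, so T = 2π/N = 397.22 s = 6.6203 min ≈ 6.62 min.
N² > 0, so the interval is statically stable.

6.62 min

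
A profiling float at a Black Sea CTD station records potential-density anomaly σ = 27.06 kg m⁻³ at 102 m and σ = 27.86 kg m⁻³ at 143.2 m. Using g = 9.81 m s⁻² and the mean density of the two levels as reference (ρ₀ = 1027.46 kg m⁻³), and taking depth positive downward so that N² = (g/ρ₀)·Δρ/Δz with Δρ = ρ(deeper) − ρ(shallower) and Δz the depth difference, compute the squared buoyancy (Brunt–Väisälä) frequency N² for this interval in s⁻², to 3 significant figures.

1.85 × 10⁻⁴ s⁻²

Δρ = 1027.86 − 1027.06 = 0.80 kg m⁻³ over Δz = 143.2 − 102 = 41.2 m.
N² = (9.81/1027.46) × (0.80/41.2) = 1.8539 × 10⁻⁴ s⁻² ≈ 1.85 × 10⁻⁴ s⁻².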